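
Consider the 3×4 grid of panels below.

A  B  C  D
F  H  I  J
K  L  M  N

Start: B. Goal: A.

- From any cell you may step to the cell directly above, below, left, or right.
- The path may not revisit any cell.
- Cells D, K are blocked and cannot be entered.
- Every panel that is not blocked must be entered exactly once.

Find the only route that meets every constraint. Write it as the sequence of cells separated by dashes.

Need to visit all 10 open cells exactly once, starting at B and ending at A.
Route from B: right to C, down to I, right to J, down to N, 2× left (reaching L), up to H, left to F, up to A — 9 moves in all.
Check: all 10 open cells covered.

B - C - I - J - N - M - L - H - F - A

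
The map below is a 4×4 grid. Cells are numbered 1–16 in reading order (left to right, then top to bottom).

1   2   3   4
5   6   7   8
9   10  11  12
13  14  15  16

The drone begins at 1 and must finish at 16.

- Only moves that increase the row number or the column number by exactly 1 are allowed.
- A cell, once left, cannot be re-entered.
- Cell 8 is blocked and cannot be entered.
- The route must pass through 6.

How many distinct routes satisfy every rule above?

A right/down-only route from 1 to 16 makes exactly 3 down-moves and 3 right-moves in some order.
With no other constraints that would be C(6,3) = 20 routes.
Split at 6 and multiply the segment counts (each segment already excludes blocked cells): 1→6: 2; 6→16: 5; product = 10.
That gives 10 routes.

10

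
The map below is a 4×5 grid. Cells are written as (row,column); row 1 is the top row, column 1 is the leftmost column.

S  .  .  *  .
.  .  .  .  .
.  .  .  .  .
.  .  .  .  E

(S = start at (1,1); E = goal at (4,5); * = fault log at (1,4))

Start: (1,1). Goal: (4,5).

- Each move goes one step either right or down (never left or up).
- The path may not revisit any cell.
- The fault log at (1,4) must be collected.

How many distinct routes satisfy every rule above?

4

A right/down-only route from (1,1) to (4,5) makes exactly 3 down-moves and 4 right-moves in some order.
With no other constraints that would be C(7,3) = 35 routes.
Split at (1,4) and multiply the segment counts: (1,1)→(1,4): 1; (1,4)→(4,5): 4; product = 4.
That gives 4 routes.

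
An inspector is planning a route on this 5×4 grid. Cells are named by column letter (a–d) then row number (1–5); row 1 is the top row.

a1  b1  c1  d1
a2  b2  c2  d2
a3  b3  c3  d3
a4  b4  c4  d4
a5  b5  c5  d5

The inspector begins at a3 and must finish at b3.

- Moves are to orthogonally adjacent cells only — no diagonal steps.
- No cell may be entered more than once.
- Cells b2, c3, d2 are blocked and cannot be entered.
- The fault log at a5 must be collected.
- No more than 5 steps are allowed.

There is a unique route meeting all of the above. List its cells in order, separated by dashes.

a3 - a4 - a5 - b5 - b4 - b3

The budget equals the shortest possible length, so every move has to be on a shortest route through the required cells.
Route from a3: 2× down (reaching a5), right to b5, 2× up (reaching b3) — 5 moves in all.
Check: all required cells visited; 5 ≤ 5 moves.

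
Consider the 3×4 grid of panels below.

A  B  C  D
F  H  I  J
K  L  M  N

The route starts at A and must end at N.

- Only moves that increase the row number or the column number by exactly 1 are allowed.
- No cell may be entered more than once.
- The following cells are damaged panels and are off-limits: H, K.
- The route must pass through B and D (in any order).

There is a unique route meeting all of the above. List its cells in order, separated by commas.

Moves only go right or down, so the column and row indices never decrease.
Route from A: right 3 to D, down 2 to N — 5 moves in all.
Check: all required cells visited.

A, B, C, D, J, N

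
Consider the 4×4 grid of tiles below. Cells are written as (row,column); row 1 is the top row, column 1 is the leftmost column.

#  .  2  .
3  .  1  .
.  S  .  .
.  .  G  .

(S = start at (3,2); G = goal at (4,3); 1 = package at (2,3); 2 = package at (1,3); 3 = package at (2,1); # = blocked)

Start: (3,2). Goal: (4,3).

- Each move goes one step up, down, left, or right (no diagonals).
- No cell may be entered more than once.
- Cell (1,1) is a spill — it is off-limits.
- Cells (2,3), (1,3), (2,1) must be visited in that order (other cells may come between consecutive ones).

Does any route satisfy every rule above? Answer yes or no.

yes

One route that works: (3,2) → (3,3) → (2,3) → (1,3) → (1,2) → (2,2) → (2,1) → (3,1) → (4,1) → (4,2) → (4,3).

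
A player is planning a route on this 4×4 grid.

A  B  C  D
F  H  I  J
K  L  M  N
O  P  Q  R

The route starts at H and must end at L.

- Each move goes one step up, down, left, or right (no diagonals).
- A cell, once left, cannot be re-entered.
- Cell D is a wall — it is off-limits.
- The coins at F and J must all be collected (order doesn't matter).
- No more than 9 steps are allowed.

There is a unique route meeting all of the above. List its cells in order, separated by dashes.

H - F - A - B - C - I - J - N - M - L

The budget equals the shortest possible length, so every move has to be on a shortest route through the required cells.
Route from H: left 1 to F, up 1 to A, right 2 to C, down 1 to I, right 1 to J, down 1 to N, left 2 to L — 9 moves in all.
Check: all required cells visited; 9 ≤ 9 moves.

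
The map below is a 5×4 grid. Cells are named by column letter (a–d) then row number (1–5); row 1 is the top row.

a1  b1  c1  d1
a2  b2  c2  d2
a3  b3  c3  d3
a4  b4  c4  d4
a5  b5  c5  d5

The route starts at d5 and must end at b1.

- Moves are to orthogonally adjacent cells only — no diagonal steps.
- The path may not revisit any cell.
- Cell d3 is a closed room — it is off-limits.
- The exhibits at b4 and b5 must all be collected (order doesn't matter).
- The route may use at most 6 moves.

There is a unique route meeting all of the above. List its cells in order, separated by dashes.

The budget equals the shortest possible length, so every move has to be on a shortest route through the required cells.
Route from d5: 2× left (reaching b5), 4× up (reaching b1) — 6 moves in all.
Check: all required cells visited; 6 ≤ 6 moves.

d5 - c5 - b5 - b4 - b3 - b2 - b1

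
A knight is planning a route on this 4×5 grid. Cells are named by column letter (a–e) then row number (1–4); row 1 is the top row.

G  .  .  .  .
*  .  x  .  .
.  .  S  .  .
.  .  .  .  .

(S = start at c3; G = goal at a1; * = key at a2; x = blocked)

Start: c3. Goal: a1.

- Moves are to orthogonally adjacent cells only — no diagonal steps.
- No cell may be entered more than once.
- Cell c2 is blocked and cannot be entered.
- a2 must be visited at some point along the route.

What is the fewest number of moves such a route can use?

4

Any route passes through a2 somewhere between c3 and a1. Summing Manhattan distances along the two legs (c3 → a2 → a1) gives a lower bound of 3 + 1 = 4 moves.
A route of 4 moves achieves this: c3 → b3 → b2 → a2 → a1.
Since 4 matches the lower bound, it is optimal.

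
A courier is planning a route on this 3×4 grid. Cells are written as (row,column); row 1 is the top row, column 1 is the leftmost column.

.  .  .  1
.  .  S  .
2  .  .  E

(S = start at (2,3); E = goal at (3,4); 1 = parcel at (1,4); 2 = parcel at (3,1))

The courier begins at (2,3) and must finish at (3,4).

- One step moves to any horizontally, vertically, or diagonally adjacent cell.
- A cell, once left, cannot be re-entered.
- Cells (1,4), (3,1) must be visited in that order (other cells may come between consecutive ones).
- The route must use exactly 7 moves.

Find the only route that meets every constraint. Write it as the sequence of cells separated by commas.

(2,3), (1,4), (1,3), (2,2), (3,1), (3,2), (3,3), (3,4)

The waypoints must appear in the order (1,4), (3,1), with no cell reused.
Route from (2,3): up-right to (1,4), left to (1,3), 2× down-left (reaching (3,1)), 3× right (reaching (3,4)) — 7 moves in all.
Check: order respected (1 at step 1, 2 at step 4); 7 moves as required.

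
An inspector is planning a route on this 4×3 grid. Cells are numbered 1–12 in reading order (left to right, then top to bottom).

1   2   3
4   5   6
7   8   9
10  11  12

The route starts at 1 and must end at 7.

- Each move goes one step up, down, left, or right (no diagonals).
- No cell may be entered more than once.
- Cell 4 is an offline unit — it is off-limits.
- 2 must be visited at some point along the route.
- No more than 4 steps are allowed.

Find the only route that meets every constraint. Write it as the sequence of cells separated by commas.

1, 2, 5, 8, 7

The 4-move cap with required stops at 2 leaves no slack for detours.
Route from 1: right to 2, 2× down (reaching 8), left to 7 — 4 moves in all.
Check: all required cells visited; 4 ≤ 4 moves.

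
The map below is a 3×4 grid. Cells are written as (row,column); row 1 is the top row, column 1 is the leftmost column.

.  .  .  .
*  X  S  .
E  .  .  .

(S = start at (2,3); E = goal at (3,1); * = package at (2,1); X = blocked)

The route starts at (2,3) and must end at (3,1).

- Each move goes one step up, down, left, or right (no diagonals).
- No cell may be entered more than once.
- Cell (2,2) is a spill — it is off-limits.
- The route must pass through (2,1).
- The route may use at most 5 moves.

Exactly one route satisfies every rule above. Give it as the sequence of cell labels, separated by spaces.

The budget equals the shortest possible length, so every move has to be on a shortest route through the required cells.
Route from (2,3): up to (1,3), 2× left (reaching (1,1)), 2× down (reaching (3,1)) — 5 moves in all.
Check: all required cells visited; 5 ≤ 5 moves.

(2,3) (1,3) (1,2) (1,1) (2,1) (3,1)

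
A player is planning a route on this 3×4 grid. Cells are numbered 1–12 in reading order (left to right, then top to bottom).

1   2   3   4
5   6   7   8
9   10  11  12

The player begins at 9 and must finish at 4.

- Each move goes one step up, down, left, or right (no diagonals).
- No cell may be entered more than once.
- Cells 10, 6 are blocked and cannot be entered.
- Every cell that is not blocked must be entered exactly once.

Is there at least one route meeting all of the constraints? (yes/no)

yes

One route that works: 9 → 5 → 1 → 2 → 3 → 7 → 11 → 12 → 8 → 4.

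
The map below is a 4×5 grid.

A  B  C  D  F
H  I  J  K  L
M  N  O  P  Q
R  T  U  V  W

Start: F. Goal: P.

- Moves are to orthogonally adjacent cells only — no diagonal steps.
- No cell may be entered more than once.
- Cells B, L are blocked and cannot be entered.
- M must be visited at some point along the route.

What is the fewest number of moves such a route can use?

9

Any route passes through M somewhere between F and P. Summing Manhattan distances along the two legs (F → M → P) gives a lower bound of 6 + 3 = 9 moves.
A route of 9 moves achieves this: F → D → K → J → I → H → M → N → O → P.
Since 9 matches the lower bound, it is optimal.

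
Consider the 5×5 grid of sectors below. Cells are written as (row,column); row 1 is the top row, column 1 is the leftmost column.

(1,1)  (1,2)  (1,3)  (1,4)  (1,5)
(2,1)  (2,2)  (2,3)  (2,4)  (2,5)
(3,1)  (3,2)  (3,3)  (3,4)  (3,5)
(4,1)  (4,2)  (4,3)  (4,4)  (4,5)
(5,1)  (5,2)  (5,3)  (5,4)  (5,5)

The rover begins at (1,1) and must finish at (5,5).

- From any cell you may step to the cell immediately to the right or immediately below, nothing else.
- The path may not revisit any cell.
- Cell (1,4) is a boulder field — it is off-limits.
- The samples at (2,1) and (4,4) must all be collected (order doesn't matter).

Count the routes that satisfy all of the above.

20

A right/down-only route from (1,1) to (5,5) makes exactly 4 down-moves and 4 right-moves in some order.
With no other constraints that would be C(8,4) = 70 routes.
A monotone route can only reach the required cells in the order (2,1), (4,4), so split there and multiply the segment counts (each segment already excludes blocked cells): (1,1)→(2,1): 1; (2,1)→(4,4): 10; (4,4)→(5,5): 2; product = 20.
That gives 20 routes.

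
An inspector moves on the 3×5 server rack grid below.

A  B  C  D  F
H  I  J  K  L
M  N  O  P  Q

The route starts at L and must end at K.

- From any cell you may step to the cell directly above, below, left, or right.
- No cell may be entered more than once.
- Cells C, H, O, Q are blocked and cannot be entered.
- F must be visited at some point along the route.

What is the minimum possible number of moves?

3

Any route passes through F somewhere between L and K. Summing Manhattan distances along the two legs (L → F → K) gives a lower bound of 1 + 2 = 3 moves.
A route of 3 moves achieves this: L → F → D → K.
Since 3 matches the lower bound, it is optimal.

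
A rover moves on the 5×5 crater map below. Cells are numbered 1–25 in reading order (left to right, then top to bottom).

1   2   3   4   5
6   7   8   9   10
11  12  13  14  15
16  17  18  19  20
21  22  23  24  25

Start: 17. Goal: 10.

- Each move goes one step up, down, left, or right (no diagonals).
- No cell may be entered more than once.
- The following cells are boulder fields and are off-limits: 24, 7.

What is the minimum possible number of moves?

The Manhattan distance from 17 to 10 is |4−2| + |2−5| = 5, so at least 5 moves are needed.
A route of 5 moves achieves this: 17 → 12 → 13 → 8 → 9 → 10.
Since 5 matches the lower bound, it is optimal.

5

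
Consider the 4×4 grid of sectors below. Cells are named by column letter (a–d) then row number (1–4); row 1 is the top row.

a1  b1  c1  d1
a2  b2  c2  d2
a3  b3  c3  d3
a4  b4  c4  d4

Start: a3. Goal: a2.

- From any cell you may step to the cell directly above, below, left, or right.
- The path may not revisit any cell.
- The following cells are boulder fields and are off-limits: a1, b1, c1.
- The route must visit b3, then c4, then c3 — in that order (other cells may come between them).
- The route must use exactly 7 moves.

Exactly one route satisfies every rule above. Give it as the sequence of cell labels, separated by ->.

a3 -> b3 -> b4 -> c4 -> c3 -> c2 -> b2 -> a2

The waypoints must appear in the order b3, c4, c3, with no cell reused.
Route from a3: right 1 to b3, down 1 to b4, right 1 to c4, up 2 to c2, left 2 to a2 — 7 moves in all.
Check: order respected (b3 at step 1, c4 at step 3, c3 at step 4); 7 moves as required.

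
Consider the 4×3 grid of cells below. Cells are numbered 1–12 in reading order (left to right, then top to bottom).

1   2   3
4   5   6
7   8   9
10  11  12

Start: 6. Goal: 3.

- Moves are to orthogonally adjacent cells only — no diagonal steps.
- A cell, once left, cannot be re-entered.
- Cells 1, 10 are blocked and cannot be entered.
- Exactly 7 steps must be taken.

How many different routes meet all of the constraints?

2

Need simple routes of exactly 7 moves from 6 to 3 (Manhattan distance 1, so 3 moves are spent on a detour and 3 undoing it).
Enumerating: 6 9 12 11 8 5 2 3 | 6 9 8 7 4 5 2 3.
That gives 2 routes.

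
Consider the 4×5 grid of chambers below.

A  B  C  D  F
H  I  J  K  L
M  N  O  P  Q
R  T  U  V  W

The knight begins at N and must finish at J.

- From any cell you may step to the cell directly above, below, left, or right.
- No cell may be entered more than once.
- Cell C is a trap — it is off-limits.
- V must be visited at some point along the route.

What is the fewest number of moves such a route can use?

Any route passes through V somewhere between N and J. Summing Manhattan distances along the two legs (N → V → J) gives a lower bound of 3 + 3 = 6 moves.
A route of 6 moves achieves this: N → T → U → V → P → K → J.
Since 6 matches the lower bound, it is optimal.

6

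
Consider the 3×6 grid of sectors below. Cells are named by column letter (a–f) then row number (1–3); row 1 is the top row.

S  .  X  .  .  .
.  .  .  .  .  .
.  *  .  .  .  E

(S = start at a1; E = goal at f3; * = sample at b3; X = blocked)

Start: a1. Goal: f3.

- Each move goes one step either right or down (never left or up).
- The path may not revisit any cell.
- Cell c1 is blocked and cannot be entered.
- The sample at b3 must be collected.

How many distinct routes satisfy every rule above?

3

A right/down-only route from a1 to f3 makes exactly 2 down-moves and 5 right-moves in some order.
With no other constraints that would be C(7,2) = 21 routes.
Split at b3 and multiply the segment counts (each segment already excludes blocked cells): a1→b3: 3; b3→f3: 1; product = 3.
That gives 3 routes.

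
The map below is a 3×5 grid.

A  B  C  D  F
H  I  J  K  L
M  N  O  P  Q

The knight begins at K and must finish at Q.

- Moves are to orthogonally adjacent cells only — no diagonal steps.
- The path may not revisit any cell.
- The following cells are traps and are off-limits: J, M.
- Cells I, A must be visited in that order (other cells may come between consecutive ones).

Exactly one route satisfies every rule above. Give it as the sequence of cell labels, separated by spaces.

K P O N I H A B C D F L Q

The waypoints must appear in the order I, A, with no cell reused.
Route from K: down 1 to P, left 2 to N, up 1 to I, left 1 to H, up 1 to A, right 4 to F, down 2 to Q — 12 moves in all.
Check: order respected (I at step 4, A at step 6).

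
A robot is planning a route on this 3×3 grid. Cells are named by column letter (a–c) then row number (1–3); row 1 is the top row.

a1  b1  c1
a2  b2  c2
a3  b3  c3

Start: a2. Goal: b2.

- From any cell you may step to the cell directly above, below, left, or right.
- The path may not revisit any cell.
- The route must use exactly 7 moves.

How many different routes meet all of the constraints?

2

Need simple routes of exactly 7 moves from a2 to b2 (Manhattan distance 1, so 3 moves are spent on a detour and 3 undoing it).
Enumerating: a2 a1 b1 c1 c2 c3 b3 b2 | a2 a3 b3 c3 c2 c1 b1 b2.
That gives 2 routes.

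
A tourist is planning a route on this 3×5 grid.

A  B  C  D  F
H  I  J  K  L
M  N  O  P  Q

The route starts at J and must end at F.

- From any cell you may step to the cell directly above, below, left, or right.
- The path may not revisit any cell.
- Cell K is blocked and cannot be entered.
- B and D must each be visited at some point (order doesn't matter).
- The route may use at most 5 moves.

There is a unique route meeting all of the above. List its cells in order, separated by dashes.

J - I - B - C - D - F

The 5-move cap with required stops at B, D leaves no slack for detours.
Route from J: left to I, up to B, 3× right (reaching F) — 5 moves in all.
Check: all required cells visited; 5 ≤ 5 moves.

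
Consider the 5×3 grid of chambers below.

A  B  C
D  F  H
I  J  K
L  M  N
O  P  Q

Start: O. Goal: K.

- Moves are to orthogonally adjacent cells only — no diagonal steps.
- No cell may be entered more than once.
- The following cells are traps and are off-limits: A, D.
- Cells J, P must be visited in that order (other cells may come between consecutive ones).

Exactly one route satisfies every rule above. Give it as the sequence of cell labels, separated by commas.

O, L, I, J, M, P, Q, N, K

The waypoints must appear in the order J, P, with no cell reused.
Route from O: 2× up (reaching I), right to J, 2× down (reaching P), right to Q, 2× up (reaching K) — 8 moves in all.
Check: order respected (J at step 3, P at step 5).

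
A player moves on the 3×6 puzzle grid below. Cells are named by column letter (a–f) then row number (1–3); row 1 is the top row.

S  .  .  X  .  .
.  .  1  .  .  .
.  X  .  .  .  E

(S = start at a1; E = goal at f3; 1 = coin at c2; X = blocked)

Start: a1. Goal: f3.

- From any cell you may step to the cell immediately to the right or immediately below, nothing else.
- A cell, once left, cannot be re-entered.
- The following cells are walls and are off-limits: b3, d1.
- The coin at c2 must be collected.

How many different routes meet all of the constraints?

12

A right/down-only route from a1 to f3 makes exactly 2 down-moves and 5 right-moves in some order.
With no other constraints that would be C(7,2) = 21 routes.
Split at c2 and multiply the segment counts (each segment already excludes blocked cells): a1→c2: 3; c2→f3: 4; product = 12.
That gives 12 routes.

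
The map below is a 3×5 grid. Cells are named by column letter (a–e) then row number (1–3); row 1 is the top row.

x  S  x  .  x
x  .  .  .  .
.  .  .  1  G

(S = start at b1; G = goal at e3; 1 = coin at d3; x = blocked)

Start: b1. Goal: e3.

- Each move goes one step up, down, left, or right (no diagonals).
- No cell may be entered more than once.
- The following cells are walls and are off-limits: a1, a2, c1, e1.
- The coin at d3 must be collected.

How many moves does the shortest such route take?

Any route passes through d3 somewhere between b1 and e3. Summing Manhattan distances along the two legs (b1 → d3 → e3) gives a lower bound of 4 + 1 = 5 moves.
A route of 5 moves achieves this: b1 → b2 → b3 → c3 → d3 → e3.
Since 5 matches the lower bound, it is optimal.

5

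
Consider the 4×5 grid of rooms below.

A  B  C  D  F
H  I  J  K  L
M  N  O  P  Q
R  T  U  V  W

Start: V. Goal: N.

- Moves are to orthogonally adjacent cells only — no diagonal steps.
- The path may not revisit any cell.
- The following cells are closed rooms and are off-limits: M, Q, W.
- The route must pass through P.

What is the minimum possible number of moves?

Any route passes through P somewhere between V and N. Summing Manhattan distances along the two legs (V → P → N) gives a lower bound of 1 + 2 = 3 moves.
A route of 3 moves achieves this: V → P → O → N.
Since 3 matches the lower bound, it is optimal.

3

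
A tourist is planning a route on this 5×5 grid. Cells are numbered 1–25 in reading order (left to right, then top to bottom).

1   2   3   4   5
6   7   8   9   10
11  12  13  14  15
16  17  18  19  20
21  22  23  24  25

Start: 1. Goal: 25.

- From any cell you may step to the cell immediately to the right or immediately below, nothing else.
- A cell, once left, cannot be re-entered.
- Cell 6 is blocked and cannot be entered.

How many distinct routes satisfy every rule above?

35

A right/down-only route from 1 to 25 makes exactly 4 down-moves and 4 right-moves in some order.
With no other constraints that would be C(8,4) = 70 routes.
Subtract routes through each blocked cell (inclusion–exclusion for overlaps): − through 6: 35 → 35.
That gives 35 routes.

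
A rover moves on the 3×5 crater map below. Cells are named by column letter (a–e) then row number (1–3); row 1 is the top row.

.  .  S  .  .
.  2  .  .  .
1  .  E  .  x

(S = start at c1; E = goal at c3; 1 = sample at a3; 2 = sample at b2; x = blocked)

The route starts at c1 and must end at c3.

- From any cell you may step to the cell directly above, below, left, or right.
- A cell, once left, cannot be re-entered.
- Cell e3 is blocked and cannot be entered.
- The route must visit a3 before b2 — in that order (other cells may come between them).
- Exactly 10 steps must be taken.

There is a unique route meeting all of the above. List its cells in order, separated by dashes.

The waypoints must appear in the order a3, b2, with no cell reused.
Route from c1: left 2 to a1, down 2 to a3, right 1 to b3, up 1 to b2, right 2 to d2, down 1 to d3, left 1 to c3 — 10 moves in all.
Check: order respected (1 at step 4, 2 at step 6); 10 moves as required.

c1 - b1 - a1 - a2 - a3 - b3 - b2 - c2 - d2 - d3 - c3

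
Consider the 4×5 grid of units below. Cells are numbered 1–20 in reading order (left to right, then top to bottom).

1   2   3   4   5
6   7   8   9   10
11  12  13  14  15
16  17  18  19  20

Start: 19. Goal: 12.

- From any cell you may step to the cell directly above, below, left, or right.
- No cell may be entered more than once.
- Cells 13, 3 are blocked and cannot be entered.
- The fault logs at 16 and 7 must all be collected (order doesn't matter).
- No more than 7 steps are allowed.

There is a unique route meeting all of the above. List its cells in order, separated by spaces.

The 7-move cap with required stops at 16, 7 leaves no slack for detours.
Route from 19: left 3 to 16, up 2 to 6, right 1 to 7, down 1 to 12 — 7 moves in all.
Check: all required cells visited; 7 ≤ 7 moves.

19 18 17 16 11 6 7 12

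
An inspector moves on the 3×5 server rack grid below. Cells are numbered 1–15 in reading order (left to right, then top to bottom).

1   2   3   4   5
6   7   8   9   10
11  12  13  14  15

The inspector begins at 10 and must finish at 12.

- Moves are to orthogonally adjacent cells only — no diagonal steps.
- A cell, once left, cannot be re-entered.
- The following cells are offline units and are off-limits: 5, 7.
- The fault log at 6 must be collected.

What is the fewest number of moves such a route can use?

Any route passes through 6 somewhere between 10 and 12. Summing Manhattan distances along the two legs (10 → 6 → 12) gives a lower bound of 4 + 2 = 6 moves.
That bound ignores the blocked cells. Measuring each leg by the fewest moves that actually steer around them (10→6: 6; 6→12: 2) raises the lower bound to 8.
A route of 8 moves exists: 10 → 9 → 4 → 3 → 2 → 1 → 6 → 11 → 12.
Since 8 matches that lower bound, it is optimal.

8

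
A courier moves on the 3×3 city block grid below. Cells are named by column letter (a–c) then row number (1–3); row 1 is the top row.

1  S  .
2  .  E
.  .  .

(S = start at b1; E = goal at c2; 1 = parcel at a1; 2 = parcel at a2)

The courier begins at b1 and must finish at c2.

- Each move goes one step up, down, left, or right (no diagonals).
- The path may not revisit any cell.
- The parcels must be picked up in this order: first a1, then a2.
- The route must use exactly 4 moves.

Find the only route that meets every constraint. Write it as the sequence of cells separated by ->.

b1 -> a1 -> a2 -> b2 -> c2

The waypoints must appear in the order a1, a2, with no cell reused.
Route from b1: left 1 to a1, down 1 to a2, right 2 to c2 — 4 moves in all.
Check: order respected (1 at step 1, 2 at step 2); 4 moves as required.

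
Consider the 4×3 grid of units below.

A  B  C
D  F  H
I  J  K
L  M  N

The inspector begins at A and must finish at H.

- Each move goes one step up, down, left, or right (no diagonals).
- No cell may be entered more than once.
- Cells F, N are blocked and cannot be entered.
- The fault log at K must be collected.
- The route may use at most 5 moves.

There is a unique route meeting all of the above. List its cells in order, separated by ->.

A -> D -> I -> J -> K -> H

The 5-move cap with required stops at K leaves no slack for detours.
Route from A: 2× down (reaching I), 2× right (reaching K), up to H — 5 moves in all.
Check: all required cells visited; 5 ≤ 5 moves.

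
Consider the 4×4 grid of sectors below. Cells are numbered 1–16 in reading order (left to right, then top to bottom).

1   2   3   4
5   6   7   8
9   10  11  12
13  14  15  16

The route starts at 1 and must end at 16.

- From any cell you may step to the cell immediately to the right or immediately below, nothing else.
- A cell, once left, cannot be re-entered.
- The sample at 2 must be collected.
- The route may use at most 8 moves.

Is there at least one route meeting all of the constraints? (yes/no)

yes

One route that works: 1 → 2 → 6 → 10 → 14 → 15 → 16.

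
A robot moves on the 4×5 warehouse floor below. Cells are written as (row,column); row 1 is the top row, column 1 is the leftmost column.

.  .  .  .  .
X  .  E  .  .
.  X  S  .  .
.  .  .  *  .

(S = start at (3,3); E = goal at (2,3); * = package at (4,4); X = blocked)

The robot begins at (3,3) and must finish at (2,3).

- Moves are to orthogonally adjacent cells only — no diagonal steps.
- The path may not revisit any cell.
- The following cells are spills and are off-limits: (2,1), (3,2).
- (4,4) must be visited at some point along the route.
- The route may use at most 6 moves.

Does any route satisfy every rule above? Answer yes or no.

One route that works: (3,3) → (4,3) → (4,4) → (3,4) → (2,4) → (2,3).

yes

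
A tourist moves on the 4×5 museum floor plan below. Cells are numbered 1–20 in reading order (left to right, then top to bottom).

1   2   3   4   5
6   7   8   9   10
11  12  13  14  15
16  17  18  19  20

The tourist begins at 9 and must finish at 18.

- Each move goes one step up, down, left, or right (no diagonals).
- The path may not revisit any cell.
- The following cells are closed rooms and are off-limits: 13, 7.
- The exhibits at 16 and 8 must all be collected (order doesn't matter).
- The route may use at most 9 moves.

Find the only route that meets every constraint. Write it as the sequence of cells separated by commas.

Any route must reach 16 and 8 and still end at 18 within 9 moves, so the order of the required stops is forced.
Route from 9: left to 8, up to 3, 2× left (reaching 1), 3× down (reaching 16), 2× right (reaching 18) — 9 moves in all.
Check: all required cells visited; 9 ≤ 9 moves.

9, 8, 3, 2, 1, 6, 11, 16, 17, 18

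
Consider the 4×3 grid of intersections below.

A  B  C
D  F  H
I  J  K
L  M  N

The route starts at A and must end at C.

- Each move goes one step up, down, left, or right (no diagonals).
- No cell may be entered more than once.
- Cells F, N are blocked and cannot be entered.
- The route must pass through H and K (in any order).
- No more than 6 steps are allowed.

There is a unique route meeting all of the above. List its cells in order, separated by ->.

Any route must reach H and K and still end at C within 6 moves, so the order of the required stops is forced.
Route from A: down 2 to I, right 2 to K, up 2 to C — 6 moves in all.
Check: all required cells visited; 6 ≤ 6 moves.

A -> D -> I -> J -> K -> H -> C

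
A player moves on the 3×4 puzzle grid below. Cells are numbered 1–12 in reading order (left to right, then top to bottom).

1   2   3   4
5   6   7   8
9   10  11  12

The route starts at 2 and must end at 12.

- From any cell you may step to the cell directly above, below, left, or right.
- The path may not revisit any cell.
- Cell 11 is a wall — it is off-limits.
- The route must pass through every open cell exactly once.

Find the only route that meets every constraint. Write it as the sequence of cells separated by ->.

2 -> 1 -> 5 -> 9 -> 10 -> 6 -> 7 -> 3 -> 4 -> 8 -> 12

Need to visit all 11 open cells exactly once, starting at 2 and ending at 12.
Cell 9 has only two open neighbours (5 and 10), so the path must pass straight through it: one of those is the cell it's entered from and the other is where it exits.
Route from 2: left to 1, 2× down (reaching 9), right to 10, up to 6, right to 7, up to 3, right to 4, 2× down (reaching 12) — 10 moves in all.
Check: all 11 open cells covered.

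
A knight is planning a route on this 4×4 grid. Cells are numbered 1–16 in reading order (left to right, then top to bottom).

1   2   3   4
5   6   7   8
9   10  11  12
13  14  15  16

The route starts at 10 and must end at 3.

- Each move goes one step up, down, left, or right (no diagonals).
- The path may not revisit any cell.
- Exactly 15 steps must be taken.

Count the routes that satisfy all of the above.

Need simple routes of exactly 15 moves from 10 to 3 (Manhattan distance 3, so 6 moves are spent on a detour and 6 undoing it).
Enumerating: 10 6 2 1 5 9 13 14 15 16 12 11 7 8 4 3 | 10 14 13 9 5 1 2 6 7 11 15 16 12 8 4 3 | 10 11 7 6 2 1 5 9 13 14 15 16 12 8 4 3 | 10 11 12 16 15 14 13 9 5 1 2 6 7 8 4 3.
That gives 4 routes.

4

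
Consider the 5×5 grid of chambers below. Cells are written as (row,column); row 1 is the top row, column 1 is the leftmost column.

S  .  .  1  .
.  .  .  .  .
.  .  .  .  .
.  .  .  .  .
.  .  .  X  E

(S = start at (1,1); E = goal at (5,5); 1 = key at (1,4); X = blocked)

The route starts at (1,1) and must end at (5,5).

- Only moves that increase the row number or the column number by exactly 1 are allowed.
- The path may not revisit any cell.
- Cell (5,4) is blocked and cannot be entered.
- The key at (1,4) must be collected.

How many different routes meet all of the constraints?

4

A right/down-only route from (1,1) to (5,5) makes exactly 4 down-moves and 4 right-moves in some order.
With no other constraints that would be C(8,4) = 70 routes.
Split at (1,4) and multiply the segment counts (each segment already excludes blocked cells): (1,1)→(1,4): 1; (1,4)→(5,5): 4; product = 4.
That gives 4 routes.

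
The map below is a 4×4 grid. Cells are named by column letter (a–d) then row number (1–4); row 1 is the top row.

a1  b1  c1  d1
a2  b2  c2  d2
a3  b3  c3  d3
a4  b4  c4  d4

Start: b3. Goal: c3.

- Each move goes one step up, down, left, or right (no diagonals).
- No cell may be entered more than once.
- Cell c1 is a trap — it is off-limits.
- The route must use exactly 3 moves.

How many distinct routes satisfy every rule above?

2

Need simple routes of exactly 3 moves from b3 to c3 (Manhattan distance 1, so 1 moves are spent on a detour and 1 undoing it).
Enumerating: b3 b2 c2 c3 | b3 b4 c4 c3.
That gives 2 routes.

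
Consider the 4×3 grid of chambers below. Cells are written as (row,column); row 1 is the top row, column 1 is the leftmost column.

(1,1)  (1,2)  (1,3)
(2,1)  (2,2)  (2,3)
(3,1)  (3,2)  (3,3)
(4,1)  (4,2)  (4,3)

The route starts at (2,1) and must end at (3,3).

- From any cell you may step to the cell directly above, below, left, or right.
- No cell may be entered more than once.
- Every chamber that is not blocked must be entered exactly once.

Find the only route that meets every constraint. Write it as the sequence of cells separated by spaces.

(2,1) (1,1) (1,2) (1,3) (2,3) (2,2) (3,2) (3,1) (4,1) (4,2) (4,3) (3,3)

Need to visit all 12 open cells exactly once, starting at (2,1) and ending at (3,3).
Route from (2,1): up to (1,1), 2× right (reaching (1,3)), down to (2,3), left to (2,2), down to (3,2), left to (3,1), down to (4,1), 2× right (reaching (4,3)), up to (3,3) — 11 moves in all.
Check: all 12 open cells covered.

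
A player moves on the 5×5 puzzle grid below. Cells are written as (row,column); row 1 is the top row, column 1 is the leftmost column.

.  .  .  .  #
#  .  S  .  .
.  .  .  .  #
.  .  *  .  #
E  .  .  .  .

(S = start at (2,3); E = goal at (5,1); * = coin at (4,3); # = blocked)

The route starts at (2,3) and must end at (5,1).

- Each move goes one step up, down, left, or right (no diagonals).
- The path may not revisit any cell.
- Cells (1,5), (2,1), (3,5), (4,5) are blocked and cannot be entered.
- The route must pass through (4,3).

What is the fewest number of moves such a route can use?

Any route passes through (4,3) somewhere between (2,3) and (5,1). Summing Manhattan distances along the two legs ((2,3) → (4,3) → (5,1)) gives a lower bound of 2 + 3 = 5 moves.
A route of 5 moves achieves this: (2,3) → (3,3) → (4,3) → (5,3) → (5,2) → (5,1).
Since 5 matches the lower bound, it is optimal.

5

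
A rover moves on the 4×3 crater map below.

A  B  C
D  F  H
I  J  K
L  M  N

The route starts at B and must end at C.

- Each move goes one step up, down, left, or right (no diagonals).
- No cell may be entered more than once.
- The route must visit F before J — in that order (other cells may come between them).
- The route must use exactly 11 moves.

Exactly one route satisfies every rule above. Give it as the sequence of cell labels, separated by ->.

B -> A -> D -> F -> J -> I -> L -> M -> N -> K -> H -> C

The waypoints must appear in the order F, J, with no cell reused.
Route from B: left 1 to A, down 1 to D, right 1 to F, down 1 to J, left 1 to I, down 1 to L, right 2 to N, up 3 to C — 11 moves in all.
Check: order respected (F at step 3, J at step 4); 11 moves as required.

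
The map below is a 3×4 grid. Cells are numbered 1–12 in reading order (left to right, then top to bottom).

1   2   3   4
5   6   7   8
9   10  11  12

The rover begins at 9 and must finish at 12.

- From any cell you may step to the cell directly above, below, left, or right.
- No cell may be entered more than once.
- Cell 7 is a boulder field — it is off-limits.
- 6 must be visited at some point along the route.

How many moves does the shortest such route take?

Any route passes through 6 somewhere between 9 and 12. Summing Manhattan distances along the two legs (9 → 6 → 12) gives a lower bound of 2 + 3 = 5 moves.
A route of 5 moves achieves this: 9 → 5 → 6 → 10 → 11 → 12.
Since 5 matches the lower bound, it is optimal.

5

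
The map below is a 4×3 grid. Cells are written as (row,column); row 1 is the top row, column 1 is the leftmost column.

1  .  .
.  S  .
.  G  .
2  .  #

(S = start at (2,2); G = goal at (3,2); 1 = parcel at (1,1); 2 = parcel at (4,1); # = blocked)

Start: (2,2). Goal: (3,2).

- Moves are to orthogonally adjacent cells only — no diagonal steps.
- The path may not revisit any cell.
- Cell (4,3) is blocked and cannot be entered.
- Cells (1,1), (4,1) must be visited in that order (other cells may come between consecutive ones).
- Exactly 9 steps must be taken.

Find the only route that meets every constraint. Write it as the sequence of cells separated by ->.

(2,2) -> (2,3) -> (1,3) -> (1,2) -> (1,1) -> (2,1) -> (3,1) -> (4,1) -> (4,2) -> (3,2)

The waypoints must appear in the order (1,1), (4,1), with no cell reused.
Route from (2,2): right to (2,3), up to (1,3), 2× left (reaching (1,1)), 3× down (reaching (4,1)), right to (4,2), up to (3,2) — 9 moves in all.
Check: order respected (1 at step 4, 2 at step 7); 9 moves as required.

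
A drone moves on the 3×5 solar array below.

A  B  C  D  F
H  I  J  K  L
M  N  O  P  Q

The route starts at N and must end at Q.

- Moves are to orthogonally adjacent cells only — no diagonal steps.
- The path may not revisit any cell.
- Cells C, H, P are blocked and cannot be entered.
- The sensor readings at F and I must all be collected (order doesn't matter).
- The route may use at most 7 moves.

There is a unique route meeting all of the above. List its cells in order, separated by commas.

The budget equals the shortest possible length, so every move has to be on a shortest route through the required cells.
Route from N: up 1 to I, right 2 to K, up 1 to D, right 1 to F, down 2 to Q — 7 moves in all.
Check: all required cells visited; 7 ≤ 7 moves.

N, I, J, K, D, F, L, Q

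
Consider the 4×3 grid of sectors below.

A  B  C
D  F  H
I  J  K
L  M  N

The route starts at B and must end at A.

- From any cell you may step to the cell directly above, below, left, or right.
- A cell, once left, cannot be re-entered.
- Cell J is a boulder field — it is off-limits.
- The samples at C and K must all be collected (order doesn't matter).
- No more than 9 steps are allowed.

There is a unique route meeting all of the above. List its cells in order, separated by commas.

B, C, H, K, N, M, L, I, D, A

The 9-move cap with required stops at C, K leaves no slack for detours.
Route from B: right to C, 3× down (reaching N), 2× left (reaching L), 3× up (reaching A) — 9 moves in all.
Check: all required cells visited; 9 ≤ 9 moves.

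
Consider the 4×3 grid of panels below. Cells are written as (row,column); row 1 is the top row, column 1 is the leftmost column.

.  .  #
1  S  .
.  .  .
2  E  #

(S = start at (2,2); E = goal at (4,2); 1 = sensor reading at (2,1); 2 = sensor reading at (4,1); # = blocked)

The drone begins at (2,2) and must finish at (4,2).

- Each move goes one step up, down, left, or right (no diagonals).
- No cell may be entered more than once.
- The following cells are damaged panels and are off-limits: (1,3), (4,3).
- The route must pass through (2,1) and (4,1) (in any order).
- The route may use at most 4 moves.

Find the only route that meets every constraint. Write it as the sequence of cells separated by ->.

(2,2) -> (2,1) -> (3,1) -> (4,1) -> (4,2)

The budget equals the shortest possible length, so every move has to be on a shortest route through the required cells.
Route from (2,2): left 1 to (2,1), down 2 to (4,1), right 1 to (4,2) — 4 moves in all.
Check: all required cells visited; 4 ≤ 4 moves.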